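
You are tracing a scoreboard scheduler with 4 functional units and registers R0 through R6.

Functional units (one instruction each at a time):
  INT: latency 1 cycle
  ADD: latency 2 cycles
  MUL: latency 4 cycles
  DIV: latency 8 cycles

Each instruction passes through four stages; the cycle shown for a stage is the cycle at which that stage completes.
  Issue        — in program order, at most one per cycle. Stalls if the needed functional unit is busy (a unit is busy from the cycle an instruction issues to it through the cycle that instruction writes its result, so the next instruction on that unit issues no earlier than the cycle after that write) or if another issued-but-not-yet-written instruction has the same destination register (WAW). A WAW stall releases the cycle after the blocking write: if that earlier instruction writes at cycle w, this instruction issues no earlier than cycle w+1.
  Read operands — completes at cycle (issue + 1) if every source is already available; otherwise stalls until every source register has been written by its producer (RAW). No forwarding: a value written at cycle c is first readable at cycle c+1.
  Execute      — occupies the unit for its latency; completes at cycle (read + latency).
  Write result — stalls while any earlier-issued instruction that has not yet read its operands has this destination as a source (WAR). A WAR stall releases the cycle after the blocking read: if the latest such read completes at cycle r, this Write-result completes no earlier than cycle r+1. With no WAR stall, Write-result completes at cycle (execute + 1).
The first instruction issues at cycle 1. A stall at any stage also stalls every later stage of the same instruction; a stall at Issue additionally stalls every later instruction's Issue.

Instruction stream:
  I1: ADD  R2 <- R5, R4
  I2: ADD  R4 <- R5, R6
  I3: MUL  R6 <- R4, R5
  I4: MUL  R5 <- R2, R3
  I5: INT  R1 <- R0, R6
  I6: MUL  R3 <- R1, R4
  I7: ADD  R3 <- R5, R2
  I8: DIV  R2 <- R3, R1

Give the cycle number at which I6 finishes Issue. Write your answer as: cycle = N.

1) issue 1, read 2, done 4, write 5
2) issue 6, read 7, done 9, write 10  <struct: ADD busy until I1 writes@5>
3) issue 7, read 11, done 15, write 16  <RAW R4: wait I2 write@10>
4) issue 17, read 18, done 22, write 23  <struct: MUL busy until I3 writes@16>
5) issue 18, read 19, done 20, write 21
6) issue 24, read 25, done 29, write 30  <struct: MUL busy until I4 writes@23>
7) issue 31, read 32, done 34, write 35  <WAW R3: wait I6 write@30>
8) issue 32, read 36, done 44, write 45  <RAW R3: wait I7 write@35>

cycle = 24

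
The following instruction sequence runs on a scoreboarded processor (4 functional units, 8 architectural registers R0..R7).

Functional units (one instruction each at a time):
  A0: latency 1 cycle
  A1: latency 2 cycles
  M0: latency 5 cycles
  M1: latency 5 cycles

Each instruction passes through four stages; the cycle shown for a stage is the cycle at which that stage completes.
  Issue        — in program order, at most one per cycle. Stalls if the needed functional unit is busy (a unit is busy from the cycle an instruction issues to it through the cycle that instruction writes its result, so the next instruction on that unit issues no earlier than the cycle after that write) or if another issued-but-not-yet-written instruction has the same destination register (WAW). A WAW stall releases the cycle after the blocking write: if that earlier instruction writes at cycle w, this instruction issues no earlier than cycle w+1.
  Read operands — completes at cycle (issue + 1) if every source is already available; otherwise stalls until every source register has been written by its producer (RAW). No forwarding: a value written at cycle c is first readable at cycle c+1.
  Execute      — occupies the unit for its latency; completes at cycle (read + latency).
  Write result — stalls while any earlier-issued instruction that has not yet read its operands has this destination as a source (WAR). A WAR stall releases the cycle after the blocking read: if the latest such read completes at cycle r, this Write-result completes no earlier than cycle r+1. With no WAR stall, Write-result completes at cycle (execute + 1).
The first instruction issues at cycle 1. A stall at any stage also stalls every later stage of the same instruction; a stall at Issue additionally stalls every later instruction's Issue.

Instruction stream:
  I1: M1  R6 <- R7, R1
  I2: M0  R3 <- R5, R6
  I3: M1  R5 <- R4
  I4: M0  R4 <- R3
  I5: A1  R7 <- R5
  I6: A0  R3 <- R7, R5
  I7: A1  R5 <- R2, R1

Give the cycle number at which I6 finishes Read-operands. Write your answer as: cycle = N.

cycle = 22

cycle 1: I1 issues→M1
cycle 2: I1 reads, I2 issues→M0
cycle 7: I1 exec-done
cycle 8: I1 writes R6
cycle 9: I2 reads, I3 issues→M1
cycle 10: I3 reads
cycle 14: I2 exec-done
cycle 15: I2 writes R3, I3 exec-done
cycle 16: I3 writes R5, I4 issues→M0
cycle 17: I4 reads, I5 issues→A1
cycle 18: I5 reads, I6 issues→A0
cycle 20: I5 exec-done
cycle 21: I5 writes R7
cycle 22: I4 exec-done, I6 reads, I7 issues→A1
cycle 23: I4 writes R4, I6 exec-done, I7 reads
cycle 24: I6 writes R3
cycle 25: I7 exec-done
cycle 26: I7 writes R5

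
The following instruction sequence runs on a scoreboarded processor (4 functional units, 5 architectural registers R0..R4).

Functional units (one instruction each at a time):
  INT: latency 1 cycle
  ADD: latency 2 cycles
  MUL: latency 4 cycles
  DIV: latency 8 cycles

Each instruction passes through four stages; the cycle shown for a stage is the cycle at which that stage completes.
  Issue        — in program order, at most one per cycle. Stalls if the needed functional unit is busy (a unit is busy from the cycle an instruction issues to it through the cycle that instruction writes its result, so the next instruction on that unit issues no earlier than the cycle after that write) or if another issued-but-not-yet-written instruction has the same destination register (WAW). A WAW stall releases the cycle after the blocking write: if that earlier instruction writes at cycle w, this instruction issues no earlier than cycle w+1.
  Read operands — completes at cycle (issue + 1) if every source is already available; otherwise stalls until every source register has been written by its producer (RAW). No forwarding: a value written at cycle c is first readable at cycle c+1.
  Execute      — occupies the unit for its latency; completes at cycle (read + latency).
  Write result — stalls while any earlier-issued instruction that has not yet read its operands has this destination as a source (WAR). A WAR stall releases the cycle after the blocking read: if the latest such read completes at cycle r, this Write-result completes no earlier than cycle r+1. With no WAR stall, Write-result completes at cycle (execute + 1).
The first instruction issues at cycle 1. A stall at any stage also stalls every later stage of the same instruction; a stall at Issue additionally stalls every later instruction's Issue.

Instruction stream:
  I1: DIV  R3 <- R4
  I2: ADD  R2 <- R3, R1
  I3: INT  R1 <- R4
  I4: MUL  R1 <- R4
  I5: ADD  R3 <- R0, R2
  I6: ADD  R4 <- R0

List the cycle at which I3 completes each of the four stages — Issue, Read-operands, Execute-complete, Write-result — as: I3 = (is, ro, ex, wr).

I3 = (3, 4, 5, 13)

cycle 1: I1 dispatched to DIV
cycle 2: I1 operands ready · I2 dispatched to ADD
cycle 3: I3 dispatched to INT
cycle 4: I3 operands ready
cycle 5: I3 complete
cycle 10: I1 complete
cycle 11: R3←I1
cycle 12: I2 operands ready
cycle 13: R1←I3
cycle 14: I2 complete · I4 dispatched to MUL
cycle 15: R2←I2 · I4 operands ready
cycle 16: I5 dispatched to ADD
cycle 17: I5 operands ready
cycle 19: I4 complete · I5 complete
cycle 20: R1←I4 · R3←I5
cycle 21: I6 dispatched to ADD
cycle 22: I6 operands ready
cycle 24: I6 complete
cycle 25: R4←I6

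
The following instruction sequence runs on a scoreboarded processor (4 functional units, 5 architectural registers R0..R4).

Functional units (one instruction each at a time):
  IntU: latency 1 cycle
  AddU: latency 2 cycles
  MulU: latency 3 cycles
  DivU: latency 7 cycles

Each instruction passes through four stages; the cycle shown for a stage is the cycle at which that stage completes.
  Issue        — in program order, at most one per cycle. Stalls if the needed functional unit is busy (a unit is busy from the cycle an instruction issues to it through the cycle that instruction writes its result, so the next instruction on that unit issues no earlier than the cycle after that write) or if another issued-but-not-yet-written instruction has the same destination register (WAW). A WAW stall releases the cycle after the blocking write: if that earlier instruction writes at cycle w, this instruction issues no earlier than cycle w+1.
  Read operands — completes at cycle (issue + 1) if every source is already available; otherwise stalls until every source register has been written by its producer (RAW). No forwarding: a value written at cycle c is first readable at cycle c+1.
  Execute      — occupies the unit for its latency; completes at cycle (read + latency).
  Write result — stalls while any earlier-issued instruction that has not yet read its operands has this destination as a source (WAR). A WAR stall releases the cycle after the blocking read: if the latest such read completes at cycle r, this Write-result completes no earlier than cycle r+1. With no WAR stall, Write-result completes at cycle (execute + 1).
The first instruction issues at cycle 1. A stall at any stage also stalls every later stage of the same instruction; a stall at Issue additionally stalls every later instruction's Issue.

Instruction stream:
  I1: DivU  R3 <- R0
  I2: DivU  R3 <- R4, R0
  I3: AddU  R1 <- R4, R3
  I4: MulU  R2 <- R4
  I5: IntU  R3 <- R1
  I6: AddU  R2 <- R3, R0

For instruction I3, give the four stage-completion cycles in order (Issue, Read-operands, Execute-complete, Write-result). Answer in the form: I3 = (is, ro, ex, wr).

I3 = (12, 21, 23, 24)

1) issue 1, read 2, done 9, write 10
2) issue 11, read 12, done 19, write 20  <struct: DivU busy until I1 writes@10>
3) issue 12, read 21, done 23, write 24  <RAW R3: wait I2 write@20>
4) issue 13, read 14, done 17, write 18
5) issue 21, read 25, done 26, write 27  <WAW R3: wait I2 write@20 / RAW R1: wait I3 write@24>
6) issue 25, read 28, done 30, write 31  <struct: AddU busy until I3 writes@24 / RAW R3: wait I5 write@27>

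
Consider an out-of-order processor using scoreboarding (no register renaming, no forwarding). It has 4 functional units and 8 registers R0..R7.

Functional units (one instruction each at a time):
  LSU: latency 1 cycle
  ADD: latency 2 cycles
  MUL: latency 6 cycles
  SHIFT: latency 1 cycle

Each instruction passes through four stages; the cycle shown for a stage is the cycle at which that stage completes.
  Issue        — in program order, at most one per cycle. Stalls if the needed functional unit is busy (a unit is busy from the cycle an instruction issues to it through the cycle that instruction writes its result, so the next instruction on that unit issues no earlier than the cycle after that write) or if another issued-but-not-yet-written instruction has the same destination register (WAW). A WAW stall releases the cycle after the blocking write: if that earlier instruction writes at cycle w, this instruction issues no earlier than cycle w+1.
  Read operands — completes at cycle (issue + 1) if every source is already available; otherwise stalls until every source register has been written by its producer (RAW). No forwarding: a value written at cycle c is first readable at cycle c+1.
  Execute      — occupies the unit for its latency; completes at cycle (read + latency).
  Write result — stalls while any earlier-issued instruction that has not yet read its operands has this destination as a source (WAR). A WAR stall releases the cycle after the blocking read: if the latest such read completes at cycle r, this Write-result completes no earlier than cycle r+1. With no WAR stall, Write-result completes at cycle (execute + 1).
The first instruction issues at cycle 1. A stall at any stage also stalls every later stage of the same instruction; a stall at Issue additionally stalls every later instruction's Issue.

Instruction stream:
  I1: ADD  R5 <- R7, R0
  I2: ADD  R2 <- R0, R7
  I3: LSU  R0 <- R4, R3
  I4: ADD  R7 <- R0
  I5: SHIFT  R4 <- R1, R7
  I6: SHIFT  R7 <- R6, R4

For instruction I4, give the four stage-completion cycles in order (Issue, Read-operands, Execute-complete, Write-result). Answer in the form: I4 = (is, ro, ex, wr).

I1: IS=1 RO=2 EX=4 WR=5
I2: IS=6 RO=7 EX=9 WR=10  [struct: ADD busy until I1 writes@5]
I3: IS=7 RO=8 EX=9 WR=10
I4: IS=11 RO=12 EX=14 WR=15  [struct: ADD busy until I2 writes@10]
I5: IS=12 RO=16 EX=17 WR=18  [RAW R7: wait I4 write@15]
I6: IS=19 RO=20 EX=21 WR=22  [struct: SHIFT busy until I5 writes@18]

I4 = (11, 12, 14, 15)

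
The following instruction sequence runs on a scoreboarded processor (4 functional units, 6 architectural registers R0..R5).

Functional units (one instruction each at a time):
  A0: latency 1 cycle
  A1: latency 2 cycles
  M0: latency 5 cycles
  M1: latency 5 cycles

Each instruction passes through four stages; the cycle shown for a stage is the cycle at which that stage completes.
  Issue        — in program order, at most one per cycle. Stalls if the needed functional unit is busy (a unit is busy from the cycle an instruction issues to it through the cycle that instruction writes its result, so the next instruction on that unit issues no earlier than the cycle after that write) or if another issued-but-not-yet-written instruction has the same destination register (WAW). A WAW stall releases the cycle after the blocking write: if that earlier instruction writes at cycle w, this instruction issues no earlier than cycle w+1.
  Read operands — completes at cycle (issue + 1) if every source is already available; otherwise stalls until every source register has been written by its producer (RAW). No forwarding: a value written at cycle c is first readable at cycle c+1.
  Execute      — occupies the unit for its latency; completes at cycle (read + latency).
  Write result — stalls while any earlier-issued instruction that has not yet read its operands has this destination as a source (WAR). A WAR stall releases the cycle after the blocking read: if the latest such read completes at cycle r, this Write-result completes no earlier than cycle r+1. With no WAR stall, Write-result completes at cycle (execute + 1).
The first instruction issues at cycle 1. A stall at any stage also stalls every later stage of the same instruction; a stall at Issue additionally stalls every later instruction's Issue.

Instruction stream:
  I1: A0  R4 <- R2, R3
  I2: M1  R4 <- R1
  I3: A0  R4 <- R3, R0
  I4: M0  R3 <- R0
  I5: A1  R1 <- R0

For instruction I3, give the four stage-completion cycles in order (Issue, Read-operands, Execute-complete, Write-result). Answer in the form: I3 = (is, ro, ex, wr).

I3 = (13, 14, 15, 16)

I1 -> (1, 2, 3, 4)
I2 -> (5, 6, 11, 12)  // WAW R4: wait I1 write@4
I3 -> (13, 14, 15, 16)  // WAW R4: wait I2 write@12
I4 -> (14, 15, 20, 21)
I5 -> (15, 16, 18, 19)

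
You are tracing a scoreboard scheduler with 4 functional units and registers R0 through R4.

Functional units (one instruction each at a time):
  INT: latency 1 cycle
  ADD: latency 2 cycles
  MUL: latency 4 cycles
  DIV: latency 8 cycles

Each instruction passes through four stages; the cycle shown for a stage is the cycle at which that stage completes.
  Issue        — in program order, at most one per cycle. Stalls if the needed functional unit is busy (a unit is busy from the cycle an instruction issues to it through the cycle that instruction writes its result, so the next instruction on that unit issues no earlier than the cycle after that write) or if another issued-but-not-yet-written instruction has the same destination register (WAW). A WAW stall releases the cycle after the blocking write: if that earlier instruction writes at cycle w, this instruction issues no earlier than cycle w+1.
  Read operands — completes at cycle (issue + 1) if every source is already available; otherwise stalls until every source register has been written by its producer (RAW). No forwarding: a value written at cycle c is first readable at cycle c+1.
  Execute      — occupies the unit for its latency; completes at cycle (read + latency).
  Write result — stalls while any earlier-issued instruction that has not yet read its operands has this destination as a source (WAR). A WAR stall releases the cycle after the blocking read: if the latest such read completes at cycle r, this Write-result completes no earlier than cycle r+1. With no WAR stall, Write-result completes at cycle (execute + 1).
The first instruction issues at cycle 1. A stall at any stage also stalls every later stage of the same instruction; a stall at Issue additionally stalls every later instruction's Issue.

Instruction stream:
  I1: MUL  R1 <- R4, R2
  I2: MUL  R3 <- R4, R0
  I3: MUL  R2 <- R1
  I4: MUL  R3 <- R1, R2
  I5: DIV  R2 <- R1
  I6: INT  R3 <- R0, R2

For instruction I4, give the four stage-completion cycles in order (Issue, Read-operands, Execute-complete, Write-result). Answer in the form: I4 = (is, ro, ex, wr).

I4 = (22, 23, 27, 28)

c1: I1 issues→MUL
c2: I1 reads
c6: I1 exec-done
c7: I1 writes R1
c8: I2 issues→MUL
c9: I2 reads
c13: I2 exec-done
c14: I2 writes R3
c15: I3 issues→MUL
c16: I3 reads
c20: I3 exec-done
c21: I3 writes R2
c22: I4 issues→MUL
c23: I4 reads | I5 issues→DIV
c24: I5 reads
c27: I4 exec-done
c28: I4 writes R3
c29: I6 issues→INT
c32: I5 exec-done
c33: I5 writes R2
c34: I6 reads
c35: I6 exec-done
c36: I6 writes R3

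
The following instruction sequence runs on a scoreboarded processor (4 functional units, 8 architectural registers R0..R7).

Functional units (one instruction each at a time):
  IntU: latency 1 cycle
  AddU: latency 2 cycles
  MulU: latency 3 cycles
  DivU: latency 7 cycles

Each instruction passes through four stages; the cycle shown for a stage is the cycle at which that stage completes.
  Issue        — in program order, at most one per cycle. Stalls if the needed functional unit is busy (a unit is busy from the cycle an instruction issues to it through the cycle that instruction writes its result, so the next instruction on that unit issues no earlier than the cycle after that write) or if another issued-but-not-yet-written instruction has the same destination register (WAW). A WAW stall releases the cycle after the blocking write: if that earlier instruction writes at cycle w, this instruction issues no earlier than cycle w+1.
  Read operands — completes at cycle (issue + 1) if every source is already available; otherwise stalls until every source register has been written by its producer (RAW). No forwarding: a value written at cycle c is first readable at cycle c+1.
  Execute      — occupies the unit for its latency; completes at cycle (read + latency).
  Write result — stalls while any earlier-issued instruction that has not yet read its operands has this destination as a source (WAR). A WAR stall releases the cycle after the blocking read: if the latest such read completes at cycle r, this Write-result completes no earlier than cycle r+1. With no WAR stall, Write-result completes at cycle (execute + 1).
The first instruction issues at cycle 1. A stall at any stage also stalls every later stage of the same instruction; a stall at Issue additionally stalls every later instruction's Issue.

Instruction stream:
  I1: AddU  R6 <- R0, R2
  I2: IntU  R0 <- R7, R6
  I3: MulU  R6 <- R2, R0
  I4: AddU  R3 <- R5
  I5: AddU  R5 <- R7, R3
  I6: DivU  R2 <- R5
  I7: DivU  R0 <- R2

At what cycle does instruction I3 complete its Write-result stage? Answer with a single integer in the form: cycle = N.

cycle = 13

[I1] 1/2/4/5
[I2] 2/6/7/8  (RAW R6: wait I1 write@5)
[I3] 6/9/12/13  (WAW R6: wait I1 write@5; RAW R0: wait I2 write@8)
[I4] 7/8/10/11
[I5] 12/13/15/16  (struct: AddU busy until I4 writes@11)
[I6] 13/17/24/25  (RAW R5: wait I5 write@16)
[I7] 26/27/34/35  (struct: DivU busy until I6 writes@25)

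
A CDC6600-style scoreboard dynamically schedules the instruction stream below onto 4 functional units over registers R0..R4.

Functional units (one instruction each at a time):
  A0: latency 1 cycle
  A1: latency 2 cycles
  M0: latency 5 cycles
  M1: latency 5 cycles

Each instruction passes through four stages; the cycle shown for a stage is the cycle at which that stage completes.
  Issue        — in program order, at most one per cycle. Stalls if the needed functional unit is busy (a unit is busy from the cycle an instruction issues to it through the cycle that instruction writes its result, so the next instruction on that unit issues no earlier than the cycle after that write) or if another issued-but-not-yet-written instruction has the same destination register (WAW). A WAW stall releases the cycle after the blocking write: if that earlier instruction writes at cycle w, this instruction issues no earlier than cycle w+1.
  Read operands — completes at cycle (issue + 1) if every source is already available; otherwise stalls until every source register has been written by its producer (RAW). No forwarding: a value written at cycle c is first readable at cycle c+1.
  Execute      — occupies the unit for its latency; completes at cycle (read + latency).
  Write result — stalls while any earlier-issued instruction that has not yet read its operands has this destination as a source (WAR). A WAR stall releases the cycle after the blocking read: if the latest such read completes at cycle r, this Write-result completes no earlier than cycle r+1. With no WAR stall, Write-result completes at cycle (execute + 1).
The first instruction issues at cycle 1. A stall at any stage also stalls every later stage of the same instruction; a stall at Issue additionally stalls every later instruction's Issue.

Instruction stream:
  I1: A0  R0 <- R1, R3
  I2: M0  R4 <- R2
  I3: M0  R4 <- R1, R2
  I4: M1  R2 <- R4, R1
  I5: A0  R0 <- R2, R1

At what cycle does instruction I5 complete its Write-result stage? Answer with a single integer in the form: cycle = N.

cycle 1: I1→A0
cycle 2: I1 RO · I2→M0
cycle 3: I1 EX · I2 RO
cycle 4: I1 WR R0
cycle 8: I2 EX
cycle 9: I2 WR R4
cycle 10: I3→M0
cycle 11: I3 RO · I4→M1
cycle 12: I5→A0
cycle 16: I3 EX
cycle 17: I3 WR R4
cycle 18: I4 RO
cycle 23: I4 EX
cycle 24: I4 WR R2
cycle 25: I5 RO
cycle 26: I5 EX
cycle 27: I5 WR R0

cycle = 27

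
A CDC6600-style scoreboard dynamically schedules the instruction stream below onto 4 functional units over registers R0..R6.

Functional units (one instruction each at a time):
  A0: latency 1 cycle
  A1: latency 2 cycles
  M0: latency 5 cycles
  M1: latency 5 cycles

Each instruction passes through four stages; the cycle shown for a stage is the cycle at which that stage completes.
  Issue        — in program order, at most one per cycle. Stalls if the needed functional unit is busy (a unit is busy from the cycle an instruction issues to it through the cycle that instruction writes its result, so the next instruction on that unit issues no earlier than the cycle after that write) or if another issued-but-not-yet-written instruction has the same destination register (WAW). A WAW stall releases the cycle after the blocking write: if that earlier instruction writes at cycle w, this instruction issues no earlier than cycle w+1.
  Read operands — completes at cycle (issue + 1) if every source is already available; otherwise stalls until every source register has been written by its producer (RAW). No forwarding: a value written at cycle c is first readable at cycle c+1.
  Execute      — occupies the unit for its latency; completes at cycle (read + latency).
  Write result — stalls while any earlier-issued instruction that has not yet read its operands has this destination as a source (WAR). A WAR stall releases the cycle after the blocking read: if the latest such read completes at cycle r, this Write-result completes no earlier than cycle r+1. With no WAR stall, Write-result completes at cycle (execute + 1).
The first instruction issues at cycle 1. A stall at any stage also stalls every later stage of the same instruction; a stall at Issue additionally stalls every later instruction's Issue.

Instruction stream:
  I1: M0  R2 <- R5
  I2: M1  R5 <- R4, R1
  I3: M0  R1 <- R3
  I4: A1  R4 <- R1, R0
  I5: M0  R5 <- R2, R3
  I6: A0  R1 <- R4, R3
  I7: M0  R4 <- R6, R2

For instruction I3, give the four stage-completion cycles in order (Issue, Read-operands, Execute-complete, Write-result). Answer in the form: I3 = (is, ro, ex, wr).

[1] I1 dispatched to M0
[2] I1 operands ready, I2 dispatched to M1
[3] I2 operands ready
[7] I1 complete
[8] R2←I1, I2 complete
[9] R5←I2, I3 dispatched to M0
[10] I3 operands ready, I4 dispatched to A1
[15] I3 complete
[16] R1←I3
[17] I4 operands ready, I5 dispatched to M0
[18] I5 operands ready, I6 dispatched to A0
[19] I4 complete
[20] R4←I4
[21] I6 operands ready
[22] I6 complete
[23] I5 complete, R1←I6
[24] R5←I5
[25] I7 dispatched to M0
[26] I7 operands ready
[31] I7 complete
[32] R4←I7

I3 = (9, 10, 15, 16)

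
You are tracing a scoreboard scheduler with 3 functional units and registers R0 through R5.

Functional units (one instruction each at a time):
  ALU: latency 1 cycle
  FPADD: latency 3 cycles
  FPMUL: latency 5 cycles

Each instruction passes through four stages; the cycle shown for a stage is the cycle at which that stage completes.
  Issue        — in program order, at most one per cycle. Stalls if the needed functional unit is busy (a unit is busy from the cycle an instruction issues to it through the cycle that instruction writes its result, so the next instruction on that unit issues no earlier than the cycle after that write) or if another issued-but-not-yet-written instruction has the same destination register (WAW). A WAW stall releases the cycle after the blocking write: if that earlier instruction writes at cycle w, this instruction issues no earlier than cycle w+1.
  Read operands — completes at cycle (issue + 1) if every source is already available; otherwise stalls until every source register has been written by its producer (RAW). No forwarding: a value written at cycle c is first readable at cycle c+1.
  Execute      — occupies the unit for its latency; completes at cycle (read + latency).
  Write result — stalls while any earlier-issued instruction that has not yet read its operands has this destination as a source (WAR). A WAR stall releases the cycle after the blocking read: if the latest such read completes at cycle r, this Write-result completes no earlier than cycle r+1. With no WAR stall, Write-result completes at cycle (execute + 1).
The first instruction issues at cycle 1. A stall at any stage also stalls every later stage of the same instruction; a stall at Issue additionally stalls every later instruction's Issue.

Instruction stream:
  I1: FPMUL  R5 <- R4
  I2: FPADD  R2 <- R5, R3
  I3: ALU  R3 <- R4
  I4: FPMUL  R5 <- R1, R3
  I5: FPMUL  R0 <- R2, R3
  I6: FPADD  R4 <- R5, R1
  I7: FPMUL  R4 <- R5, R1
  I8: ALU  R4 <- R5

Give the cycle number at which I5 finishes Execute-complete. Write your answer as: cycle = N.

cycle = 24

[I1] 1/2/7/8
[I2] 2/9/12/13  (RAW R5: wait I1 write@8)
[I3] 3/4/5/10  (WAR R3: wait I2 read@9)
[I4] 9/11/16/17  (struct: FPMUL busy until I1 writes@8; RAW R3: wait I3 write@10)
[I5] 18/19/24/25  (struct: FPMUL busy until I4 writes@17)
[I6] 19/20/23/24
[I7] 26/27/32/33  (struct: FPMUL busy until I5 writes@25)
[I8] 34/35/36/37  (WAW R4: wait I7 write@33)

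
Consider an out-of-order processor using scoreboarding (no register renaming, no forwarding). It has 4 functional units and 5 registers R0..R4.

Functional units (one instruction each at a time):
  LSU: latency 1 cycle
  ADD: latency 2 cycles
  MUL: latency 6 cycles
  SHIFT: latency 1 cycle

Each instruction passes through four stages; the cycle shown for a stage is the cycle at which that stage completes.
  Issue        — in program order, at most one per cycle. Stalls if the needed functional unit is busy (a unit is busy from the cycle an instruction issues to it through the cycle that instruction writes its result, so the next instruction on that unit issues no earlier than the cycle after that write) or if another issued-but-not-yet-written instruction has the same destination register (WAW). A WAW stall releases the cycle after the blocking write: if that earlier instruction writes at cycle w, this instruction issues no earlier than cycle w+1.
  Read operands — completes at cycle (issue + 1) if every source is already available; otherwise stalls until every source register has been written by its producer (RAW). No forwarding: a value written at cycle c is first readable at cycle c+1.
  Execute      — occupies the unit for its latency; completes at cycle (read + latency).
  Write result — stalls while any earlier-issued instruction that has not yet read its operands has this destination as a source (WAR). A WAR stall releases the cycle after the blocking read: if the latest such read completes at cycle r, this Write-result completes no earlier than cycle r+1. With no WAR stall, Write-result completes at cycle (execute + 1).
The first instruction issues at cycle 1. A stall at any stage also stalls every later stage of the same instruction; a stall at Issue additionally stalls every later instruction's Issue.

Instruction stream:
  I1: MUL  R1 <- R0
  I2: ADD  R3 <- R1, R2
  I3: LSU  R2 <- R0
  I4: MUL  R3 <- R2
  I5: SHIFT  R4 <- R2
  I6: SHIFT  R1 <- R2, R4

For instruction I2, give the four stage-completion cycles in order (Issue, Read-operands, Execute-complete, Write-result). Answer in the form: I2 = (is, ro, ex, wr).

I2 = (2, 10, 12, 13)

  I1 | 1 | 2 | 8 | 9
  I2 | 2 | 10 | 12 | 13   RAW R1: wait I1 write@9
  I3 | 3 | 4 | 5 | 11   WAR R2: wait I2 read@10
  I4 | 14 | 15 | 21 | 22   WAW R3: wait I2 write@13
  I5 | 15 | 16 | 17 | 18
  I6 | 19 | 20 | 21 | 22   struct: SHIFT busy until I5 writes@18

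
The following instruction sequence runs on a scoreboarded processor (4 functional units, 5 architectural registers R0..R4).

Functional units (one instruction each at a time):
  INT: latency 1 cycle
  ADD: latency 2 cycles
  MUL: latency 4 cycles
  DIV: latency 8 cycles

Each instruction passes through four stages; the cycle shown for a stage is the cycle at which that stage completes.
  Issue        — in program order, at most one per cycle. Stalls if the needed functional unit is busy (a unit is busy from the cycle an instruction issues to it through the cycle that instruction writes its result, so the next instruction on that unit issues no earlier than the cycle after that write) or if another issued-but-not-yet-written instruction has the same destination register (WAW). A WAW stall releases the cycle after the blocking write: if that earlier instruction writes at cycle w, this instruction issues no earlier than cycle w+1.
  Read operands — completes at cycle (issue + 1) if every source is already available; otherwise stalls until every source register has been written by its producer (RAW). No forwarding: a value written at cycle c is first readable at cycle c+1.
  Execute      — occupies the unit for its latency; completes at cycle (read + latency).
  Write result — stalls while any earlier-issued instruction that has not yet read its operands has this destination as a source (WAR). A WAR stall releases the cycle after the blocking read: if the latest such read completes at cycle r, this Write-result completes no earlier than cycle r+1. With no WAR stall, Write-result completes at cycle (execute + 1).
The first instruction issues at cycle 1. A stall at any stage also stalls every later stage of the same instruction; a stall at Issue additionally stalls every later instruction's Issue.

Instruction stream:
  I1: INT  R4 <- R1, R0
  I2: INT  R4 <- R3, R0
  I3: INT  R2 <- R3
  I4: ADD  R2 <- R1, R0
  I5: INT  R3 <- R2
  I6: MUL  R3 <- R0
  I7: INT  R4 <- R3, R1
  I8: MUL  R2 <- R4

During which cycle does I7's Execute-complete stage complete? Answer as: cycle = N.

[I1] 1/2/3/4
[I2] 5/6/7/8  (struct: INT busy until I1 writes@4)
[I3] 9/10/11/12  (struct: INT busy until I2 writes@8)
[I4] 13/14/16/17  (WAW R2: wait I3 write@12)
[I5] 14/18/19/20  (RAW R2: wait I4 write@17)
[I6] 21/22/26/27  (WAW R3: wait I5 write@20)
[I7] 22/28/29/30  (RAW R3: wait I6 write@27)
[I8] 28/31/35/36  (struct: MUL busy until I6 writes@27; RAW R4: wait I7 write@30)

cycle = 29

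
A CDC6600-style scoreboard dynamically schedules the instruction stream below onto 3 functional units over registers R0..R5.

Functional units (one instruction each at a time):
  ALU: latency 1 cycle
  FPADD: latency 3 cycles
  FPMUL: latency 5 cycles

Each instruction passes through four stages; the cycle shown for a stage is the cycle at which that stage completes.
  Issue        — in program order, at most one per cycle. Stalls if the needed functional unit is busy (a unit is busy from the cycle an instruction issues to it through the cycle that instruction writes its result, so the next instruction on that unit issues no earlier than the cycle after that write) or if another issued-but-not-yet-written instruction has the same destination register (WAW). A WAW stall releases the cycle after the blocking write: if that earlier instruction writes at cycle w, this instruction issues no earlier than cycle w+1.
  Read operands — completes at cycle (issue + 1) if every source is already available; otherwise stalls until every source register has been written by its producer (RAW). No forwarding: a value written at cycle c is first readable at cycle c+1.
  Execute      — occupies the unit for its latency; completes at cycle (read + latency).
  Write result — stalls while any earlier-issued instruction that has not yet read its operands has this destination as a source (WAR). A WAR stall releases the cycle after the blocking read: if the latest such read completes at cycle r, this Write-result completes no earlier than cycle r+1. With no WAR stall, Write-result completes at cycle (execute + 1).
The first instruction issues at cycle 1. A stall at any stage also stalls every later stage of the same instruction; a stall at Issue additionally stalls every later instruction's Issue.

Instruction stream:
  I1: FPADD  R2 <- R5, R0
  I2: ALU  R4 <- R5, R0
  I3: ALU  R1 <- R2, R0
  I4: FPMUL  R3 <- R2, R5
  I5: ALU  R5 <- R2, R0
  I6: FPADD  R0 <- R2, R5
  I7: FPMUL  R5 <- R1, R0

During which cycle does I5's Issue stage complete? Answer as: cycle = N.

I1  is:1  ro:2  ex:5  wr:6
I2  is:2  ro:3  ex:4  wr:5
I3  is:6  ro:7  ex:8  wr:9  — struct: ALU busy until I2 writes@5
I4  is:7  ro:8  ex:13  wr:14
I5  is:10  ro:11  ex:12  wr:13  — struct: ALU busy until I3 writes@9
I6  is:11  ro:14  ex:17  wr:18  — RAW R5: wait I5 write@13
I7  is:15  ro:19  ex:24  wr:25  — struct: FPMUL busy until I4 writes@14, RAW R0: wait I6 write@18

cycle = 10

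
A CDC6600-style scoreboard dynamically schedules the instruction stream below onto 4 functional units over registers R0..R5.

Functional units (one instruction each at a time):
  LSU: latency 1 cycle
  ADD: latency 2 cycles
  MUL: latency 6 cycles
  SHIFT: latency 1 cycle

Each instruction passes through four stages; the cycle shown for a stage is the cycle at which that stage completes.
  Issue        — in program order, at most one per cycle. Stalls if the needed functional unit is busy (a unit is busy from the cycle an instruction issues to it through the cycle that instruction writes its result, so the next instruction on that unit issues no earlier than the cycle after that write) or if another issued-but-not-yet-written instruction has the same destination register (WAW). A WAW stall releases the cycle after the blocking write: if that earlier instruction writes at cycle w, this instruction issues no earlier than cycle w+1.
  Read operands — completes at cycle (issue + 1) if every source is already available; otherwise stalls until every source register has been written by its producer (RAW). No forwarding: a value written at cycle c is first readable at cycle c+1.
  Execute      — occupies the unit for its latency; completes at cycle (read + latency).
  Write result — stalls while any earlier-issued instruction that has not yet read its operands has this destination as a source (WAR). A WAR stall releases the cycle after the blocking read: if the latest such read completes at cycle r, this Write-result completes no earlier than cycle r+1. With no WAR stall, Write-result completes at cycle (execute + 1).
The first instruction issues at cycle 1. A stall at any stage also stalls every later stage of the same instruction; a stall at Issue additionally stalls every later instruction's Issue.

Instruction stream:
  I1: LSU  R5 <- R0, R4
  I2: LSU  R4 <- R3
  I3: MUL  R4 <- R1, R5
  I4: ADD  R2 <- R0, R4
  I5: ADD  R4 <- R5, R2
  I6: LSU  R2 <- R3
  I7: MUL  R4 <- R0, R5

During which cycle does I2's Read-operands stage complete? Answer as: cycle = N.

t=1  issue I1 (LSU)
t=2  I1 read-ops
t=3  I1 finished on LSU
t=4  I1→R5
t=5  issue I2 (LSU)
t=6  I2 read-ops
t=7  I2 finished on LSU
t=8  I2→R4
t=9  issue I3 (MUL)
t=10  I3 read-ops, issue I4 (ADD)
t=16  I3 finished on MUL
t=17  I3→R4
t=18  I4 read-ops
t=20  I4 finished on ADD
t=21  I4→R2
t=22  issue I5 (ADD)
t=23  I5 read-ops, issue I6 (LSU)
t=24  I6 read-ops
t=25  I5 finished on ADD, I6 finished on LSU
t=26  I5→R4, I6→R2
t=27  issue I7 (MUL)
t=28  I7 read-ops
t=34  I7 finished on MUL
t=35  I7→R4

cycle = 6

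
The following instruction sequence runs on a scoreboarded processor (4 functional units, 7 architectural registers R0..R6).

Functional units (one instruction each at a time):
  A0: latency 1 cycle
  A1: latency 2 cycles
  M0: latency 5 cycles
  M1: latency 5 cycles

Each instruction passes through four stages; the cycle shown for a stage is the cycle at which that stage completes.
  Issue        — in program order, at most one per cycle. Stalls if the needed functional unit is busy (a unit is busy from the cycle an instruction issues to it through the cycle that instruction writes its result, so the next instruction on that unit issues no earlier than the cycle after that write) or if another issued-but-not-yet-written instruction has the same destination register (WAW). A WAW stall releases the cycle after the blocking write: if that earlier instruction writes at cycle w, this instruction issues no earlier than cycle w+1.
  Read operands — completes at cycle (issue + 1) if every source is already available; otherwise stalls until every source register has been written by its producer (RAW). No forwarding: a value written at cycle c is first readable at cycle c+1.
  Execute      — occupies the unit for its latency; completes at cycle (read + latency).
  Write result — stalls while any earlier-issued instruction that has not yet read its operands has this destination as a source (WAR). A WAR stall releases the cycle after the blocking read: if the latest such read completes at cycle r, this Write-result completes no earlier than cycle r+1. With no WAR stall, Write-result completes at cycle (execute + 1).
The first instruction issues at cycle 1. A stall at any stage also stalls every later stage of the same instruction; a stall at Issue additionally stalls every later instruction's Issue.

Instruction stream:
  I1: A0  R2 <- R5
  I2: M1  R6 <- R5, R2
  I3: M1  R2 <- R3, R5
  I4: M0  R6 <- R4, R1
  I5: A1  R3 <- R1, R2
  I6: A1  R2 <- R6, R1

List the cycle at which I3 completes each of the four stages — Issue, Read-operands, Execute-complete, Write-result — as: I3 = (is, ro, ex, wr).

I3 = (12, 13, 18, 19)

  I1 | 1 | 2 | 3 | 4
  I2 | 2 | 5 | 10 | 11   RAW R2: wait I1 write@4
  I3 | 12 | 13 | 18 | 19   struct: M1 busy until I2 writes@11
  I4 | 13 | 14 | 19 | 20
  I5 | 14 | 20 | 22 | 23   RAW R2: wait I3 write@19
  I6 | 24 | 25 | 27 | 28   struct: A1 busy until I5 writes@23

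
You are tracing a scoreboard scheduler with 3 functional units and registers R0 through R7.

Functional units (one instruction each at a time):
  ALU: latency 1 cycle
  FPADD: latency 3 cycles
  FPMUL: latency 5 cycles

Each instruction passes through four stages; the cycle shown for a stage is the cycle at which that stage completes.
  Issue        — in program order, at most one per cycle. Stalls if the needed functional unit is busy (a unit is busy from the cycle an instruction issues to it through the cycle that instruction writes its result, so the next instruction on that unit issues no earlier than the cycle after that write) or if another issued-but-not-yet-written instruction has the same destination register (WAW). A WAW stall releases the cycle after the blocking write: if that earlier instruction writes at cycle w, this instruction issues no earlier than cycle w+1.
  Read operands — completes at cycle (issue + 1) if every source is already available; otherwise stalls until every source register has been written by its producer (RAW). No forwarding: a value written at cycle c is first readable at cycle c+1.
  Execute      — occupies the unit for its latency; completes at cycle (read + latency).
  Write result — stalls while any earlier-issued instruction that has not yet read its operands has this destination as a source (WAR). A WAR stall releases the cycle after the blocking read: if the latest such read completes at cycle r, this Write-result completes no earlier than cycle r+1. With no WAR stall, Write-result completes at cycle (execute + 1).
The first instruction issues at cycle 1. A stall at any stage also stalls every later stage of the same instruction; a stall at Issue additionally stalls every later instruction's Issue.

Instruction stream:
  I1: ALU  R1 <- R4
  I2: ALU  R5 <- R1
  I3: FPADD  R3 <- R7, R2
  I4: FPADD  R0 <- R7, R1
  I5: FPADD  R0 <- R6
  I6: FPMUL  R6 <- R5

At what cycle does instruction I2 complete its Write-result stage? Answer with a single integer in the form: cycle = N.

cycle 1: I1 issues→ALU
cycle 2: I1 reads
cycle 3: I1 exec-done
cycle 4: I1 writes R1
cycle 5: I2 issues→ALU
cycle 6: I2 reads, I3 issues→FPADD
cycle 7: I2 exec-done, I3 reads
cycle 8: I2 writes R5
cycle 10: I3 exec-done
cycle 11: I3 writes R3
cycle 12: I4 issues→FPADD
cycle 13: I4 reads
cycle 16: I4 exec-done
cycle 17: I4 writes R0
cycle 18: I5 issues→FPADD
cycle 19: I5 reads, I6 issues→FPMUL
cycle 20: I6 reads
cycle 22: I5 exec-done
cycle 23: I5 writes R0
cycle 25: I6 exec-done
cycle 26: I6 writes R6

cycle = 8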